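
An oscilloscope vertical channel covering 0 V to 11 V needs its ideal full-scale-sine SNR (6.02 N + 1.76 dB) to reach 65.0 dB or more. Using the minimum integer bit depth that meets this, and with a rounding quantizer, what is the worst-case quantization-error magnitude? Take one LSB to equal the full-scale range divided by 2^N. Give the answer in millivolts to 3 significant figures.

2.69 mV

Full-scale range = 11 V.
N ≥ (65.0 − 1.76)/6.02 = 10.505 → N_min = 11.
One LSB is 11 V / 2048 = 5.3711 mV.
|e|_max = LSB/2 = 2.69 mV.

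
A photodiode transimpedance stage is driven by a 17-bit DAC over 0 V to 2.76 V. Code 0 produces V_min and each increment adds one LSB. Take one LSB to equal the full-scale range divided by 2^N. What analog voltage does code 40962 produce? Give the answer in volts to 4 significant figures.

V_FS = 2.76 V. LSB = 2.76 V / 2^17.
V_out = 0 + 40962 × (2.76/131072) V
      = 0 V + 0.862542 V = 0.862542 V.

0.8625 V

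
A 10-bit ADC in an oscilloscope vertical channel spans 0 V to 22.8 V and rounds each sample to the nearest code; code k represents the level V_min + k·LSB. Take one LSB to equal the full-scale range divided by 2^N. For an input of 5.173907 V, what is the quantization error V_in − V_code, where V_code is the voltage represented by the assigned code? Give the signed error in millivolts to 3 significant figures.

Full-scale range = 22.8 V. LSB = 22.8 V / 2^10 ≈ 22.27 mV.
(V_in − V_min)/LSB = (5.173907 − (0)) × 1024/22.8 = 232.3720 → nearest code k = 232.
V_code = V_min + k × range/2^10 = 0 + 232 × 22.8/1024 = 5.165625000 V.
V_in − V_code = 5.173907 − (5.165625000) = +8.28 mV.

+8.28 mV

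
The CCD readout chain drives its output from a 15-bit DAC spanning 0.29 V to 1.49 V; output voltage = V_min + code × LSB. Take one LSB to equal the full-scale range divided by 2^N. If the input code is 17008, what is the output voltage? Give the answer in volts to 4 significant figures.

Range = 1.49 − (0.29) = 1.2 V. LSB = 1.2 V / 2^15.
Output = V_min + (17008/32768) × range = 0.29 + 0.519043 × 1.2 V
      = 0.29 + 0.622852 = 0.912852 V.

0.9129 V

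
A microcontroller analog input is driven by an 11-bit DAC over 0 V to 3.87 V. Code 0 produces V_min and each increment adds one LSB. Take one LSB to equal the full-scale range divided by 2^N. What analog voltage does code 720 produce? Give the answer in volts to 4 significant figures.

1.361 V

Span = 3.87 V. LSB = 3.87 V / 2^11.
Output = V_min + (720/2048) × range = 0 + 0.351563 × 3.87 V
      = 0 + 1.36055 = 1.36055 V.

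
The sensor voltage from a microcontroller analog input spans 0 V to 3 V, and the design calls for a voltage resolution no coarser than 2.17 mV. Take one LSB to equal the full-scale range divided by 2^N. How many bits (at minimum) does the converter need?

V_FS = 3 V.
3 V / 2.17 mV = 1382. Since 2^10 = 1024 and 2^11 = 2048, N = 11.

11 bits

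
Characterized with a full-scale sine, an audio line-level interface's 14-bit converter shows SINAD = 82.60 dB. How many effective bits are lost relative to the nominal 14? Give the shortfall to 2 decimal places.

0.57 bits

N_eff = (82.60 − 1.76)/6.02 = 13.4286 bits.
Shortfall = 14 − 13.4286 = 0.5714 bits.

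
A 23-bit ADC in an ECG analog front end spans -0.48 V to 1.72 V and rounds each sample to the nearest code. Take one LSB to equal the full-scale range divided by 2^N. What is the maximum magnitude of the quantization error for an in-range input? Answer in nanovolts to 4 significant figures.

Full-scale range = 1.72 V − (-0.48 V) = 2.2 V.
LSB = 2.2 V / 2^23 = 262.260 nV.
|e|_max = LSB/2 = 131.1 nV.

131.1 nV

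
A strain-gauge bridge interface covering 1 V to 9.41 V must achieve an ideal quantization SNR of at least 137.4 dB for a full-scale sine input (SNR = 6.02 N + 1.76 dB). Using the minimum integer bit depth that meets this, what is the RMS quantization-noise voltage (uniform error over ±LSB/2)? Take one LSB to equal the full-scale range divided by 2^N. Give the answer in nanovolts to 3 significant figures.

Range = 9.41 − (1) = 8.41 V.
N ≥ (137.4 − 1.76)/6.02 = 22.532 → N_min = 23.
LSB = 8.41 V ÷ 2^23 = 8.41/8388608 V = 1.0026 µV.
V_rms = LSB/√12 = 289 nV.

289 nV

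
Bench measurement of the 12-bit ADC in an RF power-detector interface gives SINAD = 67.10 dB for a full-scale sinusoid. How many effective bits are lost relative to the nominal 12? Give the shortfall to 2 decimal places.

1.15 bits

N_eff = (67.10 − 1.76)/6.02 = 10.8538 bits.
12 − 10.8538 = 1.15 bits below nominal.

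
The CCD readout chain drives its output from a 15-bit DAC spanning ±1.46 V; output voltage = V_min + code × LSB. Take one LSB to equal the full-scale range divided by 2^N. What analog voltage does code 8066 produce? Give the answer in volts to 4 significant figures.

Full-scale range = 1.46 V − (-1.46 V) = 2.92 V. LSB = 2.92 V / 2^15.
V_out = V_min + code × LSB = -1.46 V + 8066 × 2.92 V / 32768
      = -1.46 V + 0.718772 V = -0.741228 V.

-0.7412 V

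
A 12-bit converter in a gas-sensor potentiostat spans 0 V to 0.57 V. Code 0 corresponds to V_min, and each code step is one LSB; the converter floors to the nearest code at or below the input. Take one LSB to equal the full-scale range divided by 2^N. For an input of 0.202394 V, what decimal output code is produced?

1454

V_FS = 0.57 V. LSB = 0.57 V / 2^12 ≈ 139.2 µV.
(V_in − V_min) × 2^12/range = (0.202394 − (0)) × 4096/0.57 = 1454.396.
Floor → code = 1454.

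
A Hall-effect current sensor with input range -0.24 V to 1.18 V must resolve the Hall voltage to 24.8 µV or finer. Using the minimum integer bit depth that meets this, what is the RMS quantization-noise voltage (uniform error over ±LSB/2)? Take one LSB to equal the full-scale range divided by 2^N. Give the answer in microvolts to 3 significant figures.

6.25 µV

Full-scale range = 1.18 V − (-0.24 V) = 1.42 V.
1.42 V / 24.8 µV = 57260. Since 2^15 = 32768 and 2^16 = 65536, N = 16.
Step size = 1.42/65536 V = 21.667 µV.
V_rms = LSB/√12 = 6.25 µV.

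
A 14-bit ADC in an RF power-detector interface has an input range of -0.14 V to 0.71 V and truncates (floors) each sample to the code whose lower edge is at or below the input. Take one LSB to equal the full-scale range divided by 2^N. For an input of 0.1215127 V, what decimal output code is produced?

The full-scale span is 0.71 − (-0.14) = 0.85 V. LSB = 0.85 V / 2^14 ≈ 51.88 µV.
code = ⌊(V_in − V_min)/LSB⌋ = ⌊(V_in − V_min) × 2^14 / range⌋
     = ⌊(0.1215127 − (-0.14)) × 16384 / 0.85⌋ = ⌊0.2615127 × 16384/0.85⌋
     = ⌊5040.734⌋ = 5040.

5040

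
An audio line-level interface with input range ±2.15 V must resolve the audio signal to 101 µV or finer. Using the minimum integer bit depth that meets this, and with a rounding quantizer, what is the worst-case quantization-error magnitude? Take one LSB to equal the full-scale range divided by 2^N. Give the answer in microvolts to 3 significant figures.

Range = 2.15 − (-2.15) = 4.3 V.
Required number of levels: 4.3/101 µV = 42574; smallest N with 2^N ≥ that is 16.
One LSB is 4.3 V / 65536 = 65.613 µV.
Max error for round-to-nearest is LSB/2 = 32.8 µV.

32.8 µV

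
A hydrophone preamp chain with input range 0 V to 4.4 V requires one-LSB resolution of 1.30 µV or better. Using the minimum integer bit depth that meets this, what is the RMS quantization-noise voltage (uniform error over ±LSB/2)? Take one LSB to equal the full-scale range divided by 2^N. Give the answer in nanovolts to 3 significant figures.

Full-scale range = 4.4 V.
Required number of levels: 4.4/1.30 µV = 3.3846e6; smallest N with 2^N ≥ that is 22.
LSB = 4.4 V / 2^22 = 1.0490 µV.
V_rms = LSB/√12 = 303 nV.

303 nV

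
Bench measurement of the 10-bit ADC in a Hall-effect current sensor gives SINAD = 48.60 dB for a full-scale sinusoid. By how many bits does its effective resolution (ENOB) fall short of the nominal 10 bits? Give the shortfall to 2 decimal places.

N_eff = (48.60 − 1.76)/6.02 = 7.7807 bits.
10 − 7.7807 = 2.22 bits below nominal.

2.22 bits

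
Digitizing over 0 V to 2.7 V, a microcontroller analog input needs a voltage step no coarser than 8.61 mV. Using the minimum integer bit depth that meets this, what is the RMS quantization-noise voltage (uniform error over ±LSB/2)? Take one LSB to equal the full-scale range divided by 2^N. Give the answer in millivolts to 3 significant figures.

1.52 mV

Span = 2.7 V.
2.7 V / 8.61 mV = 313.6. Since 2^8 = 256 and 2^9 = 512, N = 9.
LSB = 2.7 V / 2^9 = 5.2734 mV.
σ_q = LSB/√12 = 5.2734 mV/3.4641 = 1.52 mV.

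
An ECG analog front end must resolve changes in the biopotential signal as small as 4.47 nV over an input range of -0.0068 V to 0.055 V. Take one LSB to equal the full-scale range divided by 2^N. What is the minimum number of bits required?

24 bits

The full-scale span is 0.055 − (-0.0068) = 0.0618 V.
Need 2^N ≥ 0.0618 V / 4.47 nV = 1.383e7 → N_min = 24.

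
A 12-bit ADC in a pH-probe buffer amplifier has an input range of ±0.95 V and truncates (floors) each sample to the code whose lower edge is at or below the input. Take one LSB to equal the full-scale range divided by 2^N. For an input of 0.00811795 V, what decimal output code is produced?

2065

The full-scale span is 0.95 − (-0.95) = 1.9 V. LSB = 1.9 V / 2^12 ≈ 463.9 µV.
code = ⌊(V_in − V_min)/LSB⌋ = ⌊(V_in − V_min) × 2^12 / range⌋
     = ⌊(0.00811795 − (-0.95)) × 4096 / 1.9⌋ = ⌊0.95811795 × 4096/1.9⌋
     = ⌊2065.501⌋ = 2065.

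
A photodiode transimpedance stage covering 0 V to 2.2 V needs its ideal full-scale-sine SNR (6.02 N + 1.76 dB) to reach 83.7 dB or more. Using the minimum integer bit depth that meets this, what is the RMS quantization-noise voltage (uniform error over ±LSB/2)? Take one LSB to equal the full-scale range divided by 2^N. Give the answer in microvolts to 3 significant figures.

38.8 µV

V_FS = 2.2 V.
Required N = ⌈(83.7 − 1.76)/6.02⌉ = ⌈13.611⌉ = 14.
One LSB is 2.2 V / 16384 = 134.28 µV.
RMS noise = LSB/√12 = 38.8 µV.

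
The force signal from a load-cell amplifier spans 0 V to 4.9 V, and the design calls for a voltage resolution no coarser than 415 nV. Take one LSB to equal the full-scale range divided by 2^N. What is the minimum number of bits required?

24 bits

V_FS = 4.9 V.
Required number of levels: 4.9/415 nV = 1.1807e7; smallest N with 2^N ≥ that is 24.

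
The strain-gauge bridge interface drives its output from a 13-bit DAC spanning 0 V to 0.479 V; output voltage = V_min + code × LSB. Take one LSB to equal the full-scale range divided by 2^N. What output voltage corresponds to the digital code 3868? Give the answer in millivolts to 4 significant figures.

226.2 mV

Range is 0.479 V. LSB = 0.479 V / 2^13.
V_out = V_min + code × LSB = 0 V + 3868 × 0.479 V / 8192
      = 0 + 0.226168 = 0.226168 V.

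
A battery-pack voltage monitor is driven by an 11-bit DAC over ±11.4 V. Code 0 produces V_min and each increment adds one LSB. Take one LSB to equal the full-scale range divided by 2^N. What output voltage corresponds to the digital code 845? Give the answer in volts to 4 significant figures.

Full-scale range = 11.4 V − (-11.4 V) = 22.8 V. LSB = 22.8 V / 2^11.
V_out = -11.4 + 845 × (22.8/2048) V
      = -11.4 + 9.40723 = -1.99277 V.

-1.993 V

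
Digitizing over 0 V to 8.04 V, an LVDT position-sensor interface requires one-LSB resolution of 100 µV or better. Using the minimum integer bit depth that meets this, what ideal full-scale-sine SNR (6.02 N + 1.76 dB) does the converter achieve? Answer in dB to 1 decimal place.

Full-scale range = 8.04 V.
8.04 V / 100 µV = 80400. Since 2^16 = 65536 and 2^17 = 131072, N = 17.
Ideal SNR at N = 17: 6.02·17 + 1.76 = 104.1 dB.

104.1 dB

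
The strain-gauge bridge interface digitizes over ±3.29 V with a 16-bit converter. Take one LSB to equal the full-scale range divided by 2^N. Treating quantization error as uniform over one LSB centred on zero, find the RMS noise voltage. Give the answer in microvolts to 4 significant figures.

28.98 µV

Range = 3.29 − (-3.29) = 6.58 V.
LSB = 6.58 V / 2^16 = 100.403 µV.
σ_q = LSB/√12 = 100.403 µV/3.4641 = 28.98 µV.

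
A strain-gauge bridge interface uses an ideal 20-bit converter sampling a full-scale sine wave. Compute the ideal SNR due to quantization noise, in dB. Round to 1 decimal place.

122.2 dB

6.02(20) + 1.76 = 120.40 + 1.76 = 122.16 dB.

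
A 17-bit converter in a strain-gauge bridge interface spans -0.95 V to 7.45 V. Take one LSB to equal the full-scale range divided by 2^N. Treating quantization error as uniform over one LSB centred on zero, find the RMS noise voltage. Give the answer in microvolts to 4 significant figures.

18.50 µV

Span: 7.45 V − (-0.95 V) = 8.4 V.
Step size = 8.4/131072 V = 64.0869 µV.
V_rms = LSB/√12 = 64.0869 µV / √12 = 18.50 µV.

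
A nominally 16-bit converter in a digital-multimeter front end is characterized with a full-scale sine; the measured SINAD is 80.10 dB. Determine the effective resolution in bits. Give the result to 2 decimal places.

13.01 bits

Inverting SNR = 6.02 N + 1.76: N_eff = (80.10 − 1.76)/6.02 = 13.0133.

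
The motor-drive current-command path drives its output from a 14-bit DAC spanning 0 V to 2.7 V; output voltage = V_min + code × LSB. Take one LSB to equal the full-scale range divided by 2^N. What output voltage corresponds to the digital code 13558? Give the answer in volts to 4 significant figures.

V_FS = 2.7 V. LSB = 2.7 V / 2^14.
V_out = 0 + 13558 × (2.7/16384) V
      = 0 V + 2.23429 V = 2.23429 V.

2.234 V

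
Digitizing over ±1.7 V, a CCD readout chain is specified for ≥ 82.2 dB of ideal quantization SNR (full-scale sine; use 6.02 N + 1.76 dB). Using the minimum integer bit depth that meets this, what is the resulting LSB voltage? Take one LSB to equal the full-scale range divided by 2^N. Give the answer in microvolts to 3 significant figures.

Range = 1.7 − (-1.7) = 3.4 V.
Solving 6.02 N ≥ 82.2 − 1.76: N ≥ 13.362. Round up → N = 14.
One LSB is 3.4 V / 16384 = 208 µV.

208 µV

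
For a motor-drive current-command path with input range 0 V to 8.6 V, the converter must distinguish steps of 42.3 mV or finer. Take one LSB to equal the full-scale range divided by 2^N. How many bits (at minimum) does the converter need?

8 bits

Range is 8.6 V.
Need 2^N ≥ 8.6 V / 42.3 mV = 203.3 → N_min = 8.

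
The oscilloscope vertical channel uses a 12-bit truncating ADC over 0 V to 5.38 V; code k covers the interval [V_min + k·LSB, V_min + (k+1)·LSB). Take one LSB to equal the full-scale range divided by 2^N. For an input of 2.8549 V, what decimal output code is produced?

Range is 5.38 V. LSB = 5.38 V / 2^12 ≈ 1.313 mV.
(V_in − V_min) × 2^12/range = (2.8549 − (0)) × 4096/5.38 = 2173.545.
Floor → code = 2173.

2173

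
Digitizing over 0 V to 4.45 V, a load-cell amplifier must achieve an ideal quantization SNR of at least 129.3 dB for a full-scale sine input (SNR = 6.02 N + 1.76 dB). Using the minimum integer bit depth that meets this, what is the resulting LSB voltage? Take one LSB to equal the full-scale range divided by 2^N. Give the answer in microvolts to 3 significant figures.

1.06 µV

V_FS = 4.45 V.
Required N = ⌈(129.3 − 1.76)/6.02⌉ = ⌈21.186⌉ = 22.
Step size = 4.45/4194304 V = 1.06 µV.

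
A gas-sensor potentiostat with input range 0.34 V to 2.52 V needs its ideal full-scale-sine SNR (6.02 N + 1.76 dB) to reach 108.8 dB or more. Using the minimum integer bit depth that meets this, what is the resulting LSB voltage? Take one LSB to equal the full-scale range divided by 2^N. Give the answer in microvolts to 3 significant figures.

Full-scale range = 2.52 V − (0.34 V) = 2.18 V.
Required N = ⌈(108.8 − 1.76)/6.02⌉ = ⌈17.781⌉ = 18.
LSB = 2.18 V / 2^18 = 8.32 µV.

8.32 µV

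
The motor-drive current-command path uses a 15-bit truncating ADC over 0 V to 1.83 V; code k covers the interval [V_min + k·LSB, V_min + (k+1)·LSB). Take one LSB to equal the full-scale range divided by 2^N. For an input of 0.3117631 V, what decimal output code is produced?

Full-scale range = 1.83 V. LSB = 1.83 V / 2^15 ≈ 55.85 µV.
V_in − V_min = 0.3117631 − (0) = 0.3117631 V.
Divide by LSB: 0.3117631 × 32768/1.83 = 5582.4335.
Truncating gives code 5582.

5582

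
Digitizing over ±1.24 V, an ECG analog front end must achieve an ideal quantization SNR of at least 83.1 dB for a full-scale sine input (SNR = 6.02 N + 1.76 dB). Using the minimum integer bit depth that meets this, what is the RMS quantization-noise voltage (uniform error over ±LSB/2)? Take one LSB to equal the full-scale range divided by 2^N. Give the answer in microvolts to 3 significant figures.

Range = 1.24 − (-1.24) = 2.48 V.
Required N = ⌈(83.1 − 1.76)/6.02⌉ = ⌈13.512⌉ = 14.
One LSB is 2.48 V / 16384 = 151.37 µV.
RMS noise = LSB/√12 = 43.7 µV.

43.7 µV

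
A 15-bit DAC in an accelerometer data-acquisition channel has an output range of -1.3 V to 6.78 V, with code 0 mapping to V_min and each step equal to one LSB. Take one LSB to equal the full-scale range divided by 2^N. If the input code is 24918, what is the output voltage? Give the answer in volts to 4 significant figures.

Range = 6.78 − (-1.3) = 8.08 V. LSB = 8.08 V / 2^15.
V_out = -1.3 + 24918 × (8.08/32768) V
      = -1.3 V + 6.14433 V = 4.84433 V.

4.844 V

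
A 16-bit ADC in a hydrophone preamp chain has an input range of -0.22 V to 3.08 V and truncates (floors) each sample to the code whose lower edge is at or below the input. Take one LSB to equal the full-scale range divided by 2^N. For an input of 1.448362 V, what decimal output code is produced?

Range = 3.08 − (-0.22) = 3.3 V. LSB = 3.3 V / 2^16 ≈ 50.35 µV.
(V_in − V_min) × 2^16/range = (1.448362 − (-0.22)) × 65536/3.3 = 33132.658.
Floor → code = 33132.

33132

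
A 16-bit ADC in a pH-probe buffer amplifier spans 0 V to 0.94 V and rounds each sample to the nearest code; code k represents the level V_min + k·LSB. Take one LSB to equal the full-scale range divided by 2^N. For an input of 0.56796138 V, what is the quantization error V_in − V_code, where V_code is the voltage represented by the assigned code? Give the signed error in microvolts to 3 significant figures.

−3.10 µV

Full-scale range = 0.94 V. LSB = 0.94 V / 2^16 ≈ 14.34 µV.
(V_in − V_min)/LSB = (0.56796138 − (0)) × 65536/0.94 = 39597.7840 → nearest code k = 39598.
V_code = 0 + (39598/65536) × 0.94 = 0.56796447754 V.
Error = V_in − V_code = 0.56796138 − (0.56796447754) = −3.10 µV.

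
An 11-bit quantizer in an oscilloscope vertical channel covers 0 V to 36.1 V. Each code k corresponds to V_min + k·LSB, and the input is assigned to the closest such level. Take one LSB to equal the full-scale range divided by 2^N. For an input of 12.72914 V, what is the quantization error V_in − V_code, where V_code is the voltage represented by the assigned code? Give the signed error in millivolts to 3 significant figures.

+2.48 mV

Full-scale range = 36.1 V. LSB = 36.1 V / 2^11 ≈ 17.63 mV.
(12.72914 − (0)) / LSB = 12.72914 × 2048/36.1 = 722.1407. Nearest integer: k = 722.
V_code = 0 + (722/2048) × 36.1 = 12.72666016 V.
V_in − V_code = 12.72914 − (12.72666016) = +2.48 mV.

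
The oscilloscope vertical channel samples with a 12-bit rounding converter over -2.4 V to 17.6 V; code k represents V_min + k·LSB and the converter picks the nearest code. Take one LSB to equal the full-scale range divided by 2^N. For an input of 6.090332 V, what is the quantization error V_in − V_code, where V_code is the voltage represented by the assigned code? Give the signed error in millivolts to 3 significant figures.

−0.879 mV

Span: 17.6 V − (-2.4 V) = 20 V. LSB = 20 V / 2^12 ≈ 4.883 mV.
(V_in − V_min)/LSB = (6.090332 − (-2.4)) × 4096/20 = 1738.8200 → nearest code k = 1739.
V_code = -2.4 + (1739/4096) × 20 = 6.091210938 V.
e = 6.090332 − (6.091210938) = −0.879 mV.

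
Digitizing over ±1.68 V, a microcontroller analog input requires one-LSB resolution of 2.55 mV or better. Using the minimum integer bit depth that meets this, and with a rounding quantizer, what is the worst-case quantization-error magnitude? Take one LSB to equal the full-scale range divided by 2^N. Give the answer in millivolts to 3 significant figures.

Span: 1.68 V − (-1.68 V) = 3.36 V.
Levels needed ≥ 3.36/2.55 mV = 1318. 2^11 = 2048 suffices, so N_min = 11.
LSB = 3.36 V ÷ 2^11 = 3.36/2048 V = 1.6406 mV.
|e|_max = LSB/2 = 0.820 mV.

0.820 mV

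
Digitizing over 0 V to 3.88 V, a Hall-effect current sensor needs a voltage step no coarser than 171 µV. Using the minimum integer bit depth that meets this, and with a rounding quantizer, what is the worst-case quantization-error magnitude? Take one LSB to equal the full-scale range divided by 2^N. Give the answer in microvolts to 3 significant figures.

59.2 µV

Span = 3.88 V.
Required number of levels: 3.88/171 µV = 22690; smallest N with 2^N ≥ that is 15.
One LSB is 3.88 V / 32768 = 118.41 µV.
Max error for round-to-nearest is LSB/2 = 59.2 µV.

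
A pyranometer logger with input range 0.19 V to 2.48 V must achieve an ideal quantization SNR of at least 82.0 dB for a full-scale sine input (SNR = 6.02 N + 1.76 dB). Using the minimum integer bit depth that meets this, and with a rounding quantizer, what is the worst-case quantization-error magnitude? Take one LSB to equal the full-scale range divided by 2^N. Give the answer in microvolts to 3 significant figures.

69.9 µV

The full-scale span is 2.48 − (0.19) = 2.29 V.
Solving 6.02 N ≥ 82.0 − 1.76: N ≥ 13.329. Round up → N = 14.
Step size = 2.29/16384 V = 139.77 µV.
Max error for round-to-nearest is LSB/2 = 69.9 µV.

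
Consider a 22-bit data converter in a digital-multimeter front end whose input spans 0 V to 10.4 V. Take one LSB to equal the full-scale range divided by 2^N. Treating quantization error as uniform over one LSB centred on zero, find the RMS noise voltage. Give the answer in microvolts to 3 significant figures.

0.716 µV

Span = 10.4 V.
LSB = 10.4 V / 2^22 = 2.4796 µV.
RMS of a uniform error over width LSB is LSB/√12 = 0.716 µV.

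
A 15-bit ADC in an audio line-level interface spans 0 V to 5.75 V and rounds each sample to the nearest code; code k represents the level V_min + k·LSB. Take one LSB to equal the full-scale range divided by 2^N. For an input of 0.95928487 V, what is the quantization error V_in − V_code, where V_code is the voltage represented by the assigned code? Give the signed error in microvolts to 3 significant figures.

−42.8 µV

Range is 5.75 V. LSB = 5.75 V / 2^15 ≈ 175.5 µV.
(0.95928487 − (0)) / LSB = 0.95928487 × 32768/5.75 = 5466.7559. Nearest integer: k = 5467.
Reconstructed level: 0 + 5467 × 5.75/32768 V = 0.95932769775 V.
e = 0.95928487 − (0.95932769775) = −42.8 µV.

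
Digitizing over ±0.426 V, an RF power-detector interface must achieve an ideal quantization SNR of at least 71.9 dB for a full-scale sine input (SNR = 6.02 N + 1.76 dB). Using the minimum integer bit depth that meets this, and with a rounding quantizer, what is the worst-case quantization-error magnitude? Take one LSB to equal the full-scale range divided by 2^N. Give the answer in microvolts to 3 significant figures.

104 µV

Range = 0.426 − (-0.426) = 0.852 V.
6.02 N + 1.76 ≥ 71.9 gives N ≥ 11.651, so the minimum integer is 12.
LSB = 0.852 V / 2^12 = 208.01 µV.
Max error for round-to-nearest is LSB/2 = 104 µV.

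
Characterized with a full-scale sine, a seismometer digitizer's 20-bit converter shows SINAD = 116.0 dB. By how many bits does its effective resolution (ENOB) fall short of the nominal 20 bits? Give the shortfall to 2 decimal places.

ENOB = (SINAD − 1.76)/6.02 = (116.0 − 1.76)/6.02 = 18.9767 bits.
20 − 18.9767 = 1.02 bits below nominal.

1.02 bits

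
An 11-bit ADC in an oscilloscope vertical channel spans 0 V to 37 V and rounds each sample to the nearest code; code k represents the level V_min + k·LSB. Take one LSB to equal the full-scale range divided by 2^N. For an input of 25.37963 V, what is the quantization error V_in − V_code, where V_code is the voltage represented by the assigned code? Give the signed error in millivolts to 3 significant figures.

Span = 37 V. LSB = 37 V / 2^11 ≈ 18.07 mV.
Position in LSBs: (25.37963 − (0)) × 2048/37 = 1404.7968; rounding gives k = 1405.
V_code = V_min + k × range/2^11 = 0 + 1405 × 37/2048 = 25.38330078 V.
V_in − V_code = 25.37963 − (25.38330078) = −3.67 mV.

−3.67 mV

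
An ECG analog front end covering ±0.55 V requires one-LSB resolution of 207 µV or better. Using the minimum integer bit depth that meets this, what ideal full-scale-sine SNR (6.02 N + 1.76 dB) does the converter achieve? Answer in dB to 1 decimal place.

80.0 dB

Range = 0.55 − (-0.55) = 1.1 V.
1.1 V / 207 µV = 5314. Since 2^12 = 4096 and 2^13 = 8192, N = 13.
Ideal SNR at N = 13: 6.02·13 + 1.76 = 80.0 dB.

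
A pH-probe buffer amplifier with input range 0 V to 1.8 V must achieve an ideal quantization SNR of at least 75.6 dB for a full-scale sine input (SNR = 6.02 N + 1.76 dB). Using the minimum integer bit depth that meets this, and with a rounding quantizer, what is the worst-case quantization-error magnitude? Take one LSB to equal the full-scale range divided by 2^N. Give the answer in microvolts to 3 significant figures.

Full-scale range = 1.8 V.
Required N = ⌈(75.6 − 1.76)/6.02⌉ = ⌈12.266⌉ = 13.
Step size = 1.8/8192 V = 219.73 µV.
Half an LSB is 110 µV.

110 µV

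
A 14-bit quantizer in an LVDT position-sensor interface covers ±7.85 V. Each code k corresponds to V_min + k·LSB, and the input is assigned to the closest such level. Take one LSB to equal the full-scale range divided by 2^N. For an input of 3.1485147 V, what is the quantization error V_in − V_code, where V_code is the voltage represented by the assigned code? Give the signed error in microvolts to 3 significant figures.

−301 µV

Range = 7.85 − (-7.85) = 15.7 V. LSB = 15.7 V / 2^14 ≈ 0.9583 mV.
Position in LSBs: (3.1485147 − (-7.85)) × 16384/15.7 = 11477.6857; rounding gives k = 11478.
Reconstructed level: -7.85 + 11478 × 15.7/16384 V = 3.1488159180 V.
e = 3.1485147 − (3.1488159180) = −301 µV.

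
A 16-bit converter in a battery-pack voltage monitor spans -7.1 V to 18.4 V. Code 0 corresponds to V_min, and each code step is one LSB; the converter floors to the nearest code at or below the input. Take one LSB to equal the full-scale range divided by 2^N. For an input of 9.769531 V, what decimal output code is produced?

Range = 18.4 − (-7.1) = 25.5 V. LSB = 25.5 V / 2^16 ≈ 389.1 µV.
code = ⌊(V_in − V_min)/LSB⌋ = ⌊(V_in − V_min) × 2^16 / range⌋
     = ⌊(9.769531 − (-7.1)) × 65536 / 25.5⌋ = ⌊16.869531 × 65536/25.5⌋
     = ⌊43355.356⌋ = 43355.

43355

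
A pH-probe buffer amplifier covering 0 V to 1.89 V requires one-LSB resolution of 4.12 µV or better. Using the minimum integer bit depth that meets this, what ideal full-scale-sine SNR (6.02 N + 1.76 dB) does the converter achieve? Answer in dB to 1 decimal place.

Full-scale range = 1.89 V.
Required number of levels: 1.89/4.12 µV = 458740; smallest N with 2^N ≥ that is 19.
SNR = 6.02 × 19 + 1.76 = 116.14 dB.

116.1 dB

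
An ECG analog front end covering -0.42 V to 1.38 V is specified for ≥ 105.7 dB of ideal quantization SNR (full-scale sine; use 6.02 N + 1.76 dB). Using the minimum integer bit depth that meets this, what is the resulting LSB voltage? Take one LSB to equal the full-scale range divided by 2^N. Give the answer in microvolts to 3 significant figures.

6.87 µV

Span: 1.38 V − (-0.42 V) = 1.8 V.
Solving 6.02 N ≥ 105.7 − 1.76: N ≥ 17.266. Round up → N = 18.
LSB = 1.8 V ÷ 2^18 = 1.8/262144 V = 6.87 µV.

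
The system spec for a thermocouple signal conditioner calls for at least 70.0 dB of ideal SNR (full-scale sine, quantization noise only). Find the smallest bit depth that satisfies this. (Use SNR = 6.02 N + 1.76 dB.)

Required N = ⌈(70.0 − 1.76)/6.02⌉ = ⌈11.336⌉ = 12.

12 bits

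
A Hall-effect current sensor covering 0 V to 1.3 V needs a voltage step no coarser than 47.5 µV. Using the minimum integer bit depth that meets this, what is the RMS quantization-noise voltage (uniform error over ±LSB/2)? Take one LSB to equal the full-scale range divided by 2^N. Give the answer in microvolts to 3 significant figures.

V_FS = 1.3 V.
1.3 V / 47.5 µV = 27370. Since 2^14 = 16384 and 2^15 = 32768, N = 15.
Step size = 1.3/32768 V = 39.673 µV.
RMS noise = LSB/√12 = 11.5 µV.

11.5 µV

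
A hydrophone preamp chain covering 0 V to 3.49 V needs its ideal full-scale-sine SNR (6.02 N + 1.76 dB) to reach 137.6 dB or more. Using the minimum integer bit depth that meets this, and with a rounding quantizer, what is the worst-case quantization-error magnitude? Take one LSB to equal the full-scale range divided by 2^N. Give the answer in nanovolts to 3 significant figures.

208 nV

Full-scale range = 3.49 V.
Required N = ⌈(137.6 − 1.76)/6.02⌉ = ⌈22.565⌉ = 23.
Step size = 3.49/8388608 V = 416.04 nV.
|e|_max = LSB/2 = 208 nV.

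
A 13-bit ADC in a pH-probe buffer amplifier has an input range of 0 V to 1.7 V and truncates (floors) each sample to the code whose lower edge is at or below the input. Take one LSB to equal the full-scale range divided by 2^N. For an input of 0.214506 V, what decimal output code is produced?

1033

Range is 1.7 V. LSB = 1.7 V / 2^13 ≈ 207.5 µV.
V_in − V_min = 0.214506 − (0) = 0.214506 V.
Divide by LSB: 0.214506 × 8192/1.7 = 1033.6666.
Truncating gives code 1033.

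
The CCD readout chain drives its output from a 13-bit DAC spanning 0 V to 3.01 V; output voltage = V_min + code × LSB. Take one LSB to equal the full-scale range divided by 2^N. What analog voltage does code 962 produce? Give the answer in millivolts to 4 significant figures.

353.5 mV

V_FS = 3.01 V. LSB = 3.01 V / 2^13.
Output = V_min + (962/8192) × range = 0 + 0.117432 × 3.01 V
      = 0 + 0.353469 = 0.353469 V.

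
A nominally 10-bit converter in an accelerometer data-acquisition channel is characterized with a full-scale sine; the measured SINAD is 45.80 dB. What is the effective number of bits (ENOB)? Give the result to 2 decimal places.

(45.80 − 1.76) / 6.02 = 44.04/6.02 = 7.3156 effective bits.

7.32 bits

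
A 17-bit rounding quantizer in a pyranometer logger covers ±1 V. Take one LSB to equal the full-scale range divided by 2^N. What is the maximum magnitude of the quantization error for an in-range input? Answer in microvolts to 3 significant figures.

7.63 µV

Full-scale range = 1 V − (-1 V) = 2 V.
LSB = 2 V ÷ 2^17 = 2/131072 V = 15.259 µV.
|e|_max = LSB/2 = 7.63 µV.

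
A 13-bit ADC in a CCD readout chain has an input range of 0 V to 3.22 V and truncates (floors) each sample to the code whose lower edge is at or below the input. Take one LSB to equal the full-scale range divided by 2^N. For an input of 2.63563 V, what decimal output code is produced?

6705

Full-scale range = 3.22 V. LSB = 3.22 V / 2^13 ≈ 393.1 µV.
code = ⌊(V_in − V_min)/LSB⌋ = ⌊(V_in − V_min) × 2^13 / range⌋
     = ⌊(2.63563 − (0)) × 8192 / 3.22⌋ = ⌊2.63563 × 8192/3.22⌋
     = ⌊6705.305⌋ = 6705.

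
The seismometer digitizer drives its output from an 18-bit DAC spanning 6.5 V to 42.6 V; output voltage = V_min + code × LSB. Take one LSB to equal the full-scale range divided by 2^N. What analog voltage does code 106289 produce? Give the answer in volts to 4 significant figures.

21.14 V

Full-scale range = 42.6 V − (6.5 V) = 36.1 V. LSB = 36.1 V / 2^18.
V_out = V_min + code × LSB = 6.5 V + 106289 × 36.1 V / 262144
      = 6.5 + 14.6371 = 21.1371 V.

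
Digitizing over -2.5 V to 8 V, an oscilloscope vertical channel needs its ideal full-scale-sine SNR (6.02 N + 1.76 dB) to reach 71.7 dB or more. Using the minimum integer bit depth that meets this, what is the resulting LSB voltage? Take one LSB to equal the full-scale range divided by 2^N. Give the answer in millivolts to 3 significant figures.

2.56 mV

The full-scale span is 8 − (-2.5) = 10.5 V.
Solving 6.02 N ≥ 71.7 − 1.76: N ≥ 11.618. Round up → N = 12.
LSB = 10.5 V / 2^12 = 2.56 mV.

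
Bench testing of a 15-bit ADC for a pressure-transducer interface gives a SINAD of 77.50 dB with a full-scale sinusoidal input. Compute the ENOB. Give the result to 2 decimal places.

12.58 bits

ENOB = (77.50 − 1.76)/6.02 = 12.5814 bits.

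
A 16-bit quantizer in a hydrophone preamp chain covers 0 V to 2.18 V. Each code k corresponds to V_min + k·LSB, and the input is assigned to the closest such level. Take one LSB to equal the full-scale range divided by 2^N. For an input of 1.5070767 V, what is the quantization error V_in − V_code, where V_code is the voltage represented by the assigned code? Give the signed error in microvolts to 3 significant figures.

Range is 2.18 V. LSB = 2.18 V / 2^16 ≈ 33.26 µV.
(V_in − V_min)/LSB = (1.5070767 − (0)) × 65536/2.18 = 45306.3205 → nearest code k = 45306.
V_code = 0 + (45306/65536) × 2.18 = 1.5070660400 V.
V_in − V_code = 1.5070767 − (1.5070660400) = +10.7 µV.

+10.7 µV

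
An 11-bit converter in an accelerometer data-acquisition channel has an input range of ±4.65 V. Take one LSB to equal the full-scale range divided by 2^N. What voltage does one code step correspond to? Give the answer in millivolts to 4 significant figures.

Span: 4.65 V − (-4.65 V) = 9.3 V.
There are 2^11 = 2048 steps.
LSB = 9.3 V ÷ 2^11 = 9.3/2048 V = 4.541 mV.

4.541 mV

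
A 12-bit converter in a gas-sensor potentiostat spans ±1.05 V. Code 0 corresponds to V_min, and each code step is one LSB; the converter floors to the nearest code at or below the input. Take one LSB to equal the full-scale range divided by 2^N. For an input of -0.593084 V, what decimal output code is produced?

891

The full-scale span is 1.05 − (-1.05) = 2.1 V. LSB = 2.1 V / 2^12 ≈ 0.5127 mV.
code = ⌊(V_in − V_min)/LSB⌋ = ⌊(V_in − V_min) × 2^12 / range⌋
     = ⌊(-0.593084 − (-1.05)) × 4096 / 2.1⌋ = ⌊0.456916 × 4096/2.1⌋
     = ⌊891.204⌋ = 891.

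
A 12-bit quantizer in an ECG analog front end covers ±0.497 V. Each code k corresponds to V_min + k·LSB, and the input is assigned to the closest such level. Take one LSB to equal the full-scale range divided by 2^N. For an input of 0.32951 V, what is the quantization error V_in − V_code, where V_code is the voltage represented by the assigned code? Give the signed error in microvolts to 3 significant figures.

Span: 0.497 V − (-0.497 V) = 0.994 V. LSB = 0.994 V / 2^12 ≈ 242.7 µV.
(0.32951 − (-0.497)) / LSB = 0.82651 × 4096/0.994 = 3405.8199. Nearest integer: k = 3406.
Reconstructed level: -0.497 + 3406 × 0.994/4096 V = 0.3295537109 V.
Error = V_in − V_code = 0.32951 − (0.3295537109) = −43.7 µV.

−43.7 µV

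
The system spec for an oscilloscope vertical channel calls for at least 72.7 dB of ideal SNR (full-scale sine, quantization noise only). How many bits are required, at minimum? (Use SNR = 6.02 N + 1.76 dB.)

12 bits

N ≥ (72.7 − 1.76)/6.02 = 11.784 → N_min = 12.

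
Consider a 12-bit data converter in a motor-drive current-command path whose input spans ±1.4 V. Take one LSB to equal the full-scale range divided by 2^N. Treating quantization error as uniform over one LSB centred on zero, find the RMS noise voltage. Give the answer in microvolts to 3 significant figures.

Full-scale range = 1.4 V − (-1.4 V) = 2.8 V.
LSB = 2.8 V / 2^12 = 0.68359 mV.
σ_q = LSB/√12 = 0.68359 mV/3.4641 = 197 µV.

197 µV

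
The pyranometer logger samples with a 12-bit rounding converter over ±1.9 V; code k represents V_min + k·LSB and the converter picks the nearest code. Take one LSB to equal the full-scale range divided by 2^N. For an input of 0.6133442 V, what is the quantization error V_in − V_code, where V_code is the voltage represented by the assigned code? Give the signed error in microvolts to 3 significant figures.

+112 µV

Range = 1.9 − (-1.9) = 3.8 V. LSB = 3.8 V / 2^12 ≈ 0.9277 mV.
Position in LSBs: (0.6133442 − (-1.9)) × 4096/3.8 = 2709.1205; rounding gives k = 2709.
V_code = -1.9 + (2709/4096) × 3.8 = 0.6132324219 V.
Error = V_in − V_code = 0.6133442 − (0.6132324219) = +112 µV.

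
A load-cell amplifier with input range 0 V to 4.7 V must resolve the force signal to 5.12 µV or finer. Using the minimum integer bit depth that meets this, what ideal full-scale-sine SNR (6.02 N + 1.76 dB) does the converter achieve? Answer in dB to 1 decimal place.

122.2 dB

Full-scale range = 4.7 V.
Levels needed ≥ 4.7/5.12 µV = 918000. 2^20 = 1048576 suffices, so N_min = 20.
SNR = 6.02 × 20 + 1.76 = 122.16 dB.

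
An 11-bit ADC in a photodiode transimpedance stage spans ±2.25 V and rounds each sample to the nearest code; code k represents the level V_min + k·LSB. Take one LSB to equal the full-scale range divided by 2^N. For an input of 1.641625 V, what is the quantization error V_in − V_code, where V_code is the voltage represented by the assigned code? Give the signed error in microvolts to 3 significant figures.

Full-scale range = 2.25 V − (-2.25 V) = 4.5 V. LSB = 4.5 V / 2^11 ≈ 2.197 mV.
(V_in − V_min)/LSB = (1.641625 − (-2.25)) × 2048/4.5 = 1771.1218 → nearest code k = 1771.
V_code = -2.25 + (1771/2048) × 4.5 = 1.641357422 V.
e = 1.641625 − (1.641357422) = +268 µV.

+268 µV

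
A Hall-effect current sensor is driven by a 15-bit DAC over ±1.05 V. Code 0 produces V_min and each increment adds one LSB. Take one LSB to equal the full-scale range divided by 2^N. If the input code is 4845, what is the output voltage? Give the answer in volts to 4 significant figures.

Range = 1.05 − (-1.05) = 2.1 V. LSB = 2.1 V / 2^15.
Output = V_min + (4845/32768) × range = -1.05 + 0.147858 × 2.1 V
      = -1.05 + 0.310501 = -0.739499 V.

-0.7395 V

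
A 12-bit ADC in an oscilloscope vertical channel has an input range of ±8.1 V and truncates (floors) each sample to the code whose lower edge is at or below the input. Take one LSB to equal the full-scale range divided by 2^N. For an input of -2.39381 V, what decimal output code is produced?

Full-scale range = 8.1 V − (-8.1 V) = 16.2 V. LSB = 16.2 V / 2^12 ≈ 3.955 mV.
V_in − V_min = -2.39381 − (-8.1) = 5.70619 V.
Divide by LSB: 5.70619 × 4096/16.2 = 1442.7503.
Truncating gives code 1442.

1442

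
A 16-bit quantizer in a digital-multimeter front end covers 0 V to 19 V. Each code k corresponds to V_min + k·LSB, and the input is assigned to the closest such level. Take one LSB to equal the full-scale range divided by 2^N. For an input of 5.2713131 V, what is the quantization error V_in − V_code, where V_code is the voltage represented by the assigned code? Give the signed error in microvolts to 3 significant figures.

+42.3 µV

Full-scale range = 19 V. LSB = 19 V / 2^16 ≈ 289.9 µV.
(V_in − V_min)/LSB = (5.2713131 − (0)) × 65536/19 = 18182.1461 → nearest code k = 18182.
V_code = V_min + k × range/2^16 = 0 + 18182 × 19/65536 = 5.2712707520 V.
V_in − V_code = 5.2713131 − (5.2712707520) = +42.3 µV.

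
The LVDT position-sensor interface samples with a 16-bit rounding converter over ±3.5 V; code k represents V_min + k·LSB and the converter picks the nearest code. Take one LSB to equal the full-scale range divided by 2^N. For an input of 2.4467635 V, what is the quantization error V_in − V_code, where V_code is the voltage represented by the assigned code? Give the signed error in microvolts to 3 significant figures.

Full-scale range = 3.5 V − (-3.5 V) = 7 V. LSB = 7 V / 2^16 ≈ 106.8 µV.
(2.4467635 − (-3.5)) / LSB = 5.9467635 × 65536/7 = 55675.2990. Nearest integer: k = 55675.
V_code = V_min + k × range/2^16 = -3.5 + 55675 × 7/65536 = 2.4467315674 V.
e = 2.4467635 − (2.4467315674) = +31.9 µV.

+31.9 µV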